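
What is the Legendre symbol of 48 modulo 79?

(48|79)
  = (3|79)    [79 ≡ 7 mod 8 ⇒ (2|79)^4 = +1]
  = -(79|3)    [QR: both ≡ 3 mod 4, sign flips]
  = -(1|3)    [79 ≡ 1 mod 3]
  = -1    [(1|3) = 1]

-1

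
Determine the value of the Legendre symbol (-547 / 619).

-1

Reduce the numerator: -547 ≡ 72 (mod 619), so (-547 / 619) = (72 / 619).
Factor out 2: 72 = 2^3·9. Since 619 ≡ 3 (mod 8), (2 / 619) = -1, and (2 / 619)^3 = -1. Now have -(9 / 619).
9 ≡ 1 (mod 4), so quadratic reciprocity gives (9 / 619) = (619 / 9). Reduce: 619 ≡ 7 (mod 9). Now have -(7 / 9).
9 ≡ 1 (mod 4), so quadratic reciprocity gives (7 / 9) = (9 / 7). Reduce: 9 ≡ 2 (mod 7). Now have -(2 / 7).
Factor out 2: 2 = 2. Since 7 ≡ 7 (mod 8), (2 / 7) = +1. Now have -(1 / 7).
(1 / 7) = 1. Collecting the sign factors: -1.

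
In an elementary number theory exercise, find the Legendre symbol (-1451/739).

Pull out -1: (-1451/739) = (-1/739)·(1451/739). Since 739 ≡ 3 (mod 4), (-1/739) = -1. Now have -(1451/739).
Reduce the numerator: 1451 ≡ 712 (mod 739), so (1451/739) = (712/739).
Factor out 2: 712 = 2^3·89. Since 739 ≡ 3 (mod 8), (2/739) = -1, and (2/739)^3 = -1. Now have (89/739).
89 ≡ 1 (mod 4), so quadratic reciprocity gives (89/739) = (739/89). Reduce: 739 ≡ 27 (mod 89). Now have (27/89).
89 ≡ 1 (mod 4), so quadratic reciprocity gives (27/89) = (89/27). Reduce: 89 ≡ 8 (mod 27). Now have (8/27).
Factor out 2: 8 = 2^3. Since 27 ≡ 3 (mod 8), (2/27) = -1, and (2/27)^3 = -1. Now have -(1/27).
(1/27) = 1. Collecting the sign factors: -1.

-1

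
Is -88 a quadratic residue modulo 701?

yes

(-88/701)
  = (613/701)    [-88 ≡ 613 mod 701]
  = (701/613)    [QR: 613 ≡ 1 mod 4, sign kept]
  = (88/613)    [701 ≡ 88 mod 613]
  = -(11/613)    [613 ≡ 5 mod 8 ⇒ (2/613)^3 = -1]
  = -(613/11)    [QR: 613 ≡ 1 mod 4, sign kept]
  = -(8/11)    [613 ≡ 8 mod 11]
  = (1/11)    [11 ≡ 3 mod 8 ⇒ (2/11)^3 = -1]
  = 1    [(1/11) = 1]
(-88/701) = 1, and 701 is prime, so -88 is a quadratic residue mod 701.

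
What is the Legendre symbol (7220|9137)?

Factor out 2: 7220 = 2^2·1805. Since 9137 ≡ 1 (mod 8), (2|9137) = +1, and (2|9137)^2 = +1. Now have (1805|9137).
1805 ≡ 1 (mod 4), so quadratic reciprocity gives (1805|9137) = (9137|1805). Reduce: 9137 ≡ 112 (mod 1805). Now have (112|1805).
Factor out 2: 112 = 2^4·7. Since 1805 ≡ 5 (mod 8), (2|1805) = -1, and (2|1805)^4 = +1. Now have (7|1805).
1805 ≡ 1 (mod 4), so quadratic reciprocity gives (7|1805) = (1805|7). Reduce: 1805 ≡ 6 (mod 7). Now have (6|7).
Factor out 2: 6 = 2·3. Since 7 ≡ 7 (mod 8), (2|7) = +1. Now have (3|7).
Both 3 ≡ 3 and 7 ≡ 3 (mod 4), so reciprocity gives (3|7) = -(7|3). Reduce: 7 ≡ 1 (mod 3). Now have -(1|3).
(1|3) = 1. Collecting the sign factors: -1.

-1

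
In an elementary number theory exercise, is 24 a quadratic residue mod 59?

Factor out 2: 24 = 2^3·3. Since 59 ≡ 3 (mod 8), (2/59) = -1, and (2/59)^3 = -1. Now have -(3/59).
Both 3 ≡ 3 and 59 ≡ 3 (mod 4), so reciprocity gives (3/59) = -(59/3). Reduce: 59 ≡ 2 (mod 3). Now have (2/3).
Factor out 2: 2 = 2. Since 3 ≡ 3 (mod 8), (2/3) = -1. Now have -(1/3).
(1/3) = 1. Collecting the sign factors: -1.
The Legendre symbol is -1, so x^2 ≡ 24 (mod 59) has no solution.

no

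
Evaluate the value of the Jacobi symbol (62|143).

(62|143)
  = (31|143)    [143 ≡ 7 mod 8 ⇒ (2|143) = +1]
  = -(143|31)    [QR: both ≡ 3 mod 4, sign flips]
  = -(19|31)    [143 ≡ 19 mod 31]
  = (31|19)    [QR: both ≡ 3 mod 4, sign flips]
  = (12|19)    [31 ≡ 12 mod 19]
  = (3|19)    [19 ≡ 3 mod 8 ⇒ (2|19)^2 = +1]
  = -(19|3)    [QR: both ≡ 3 mod 4, sign flips]
  = -(1|3)    [19 ≡ 1 mod 3]
  = -1    [(1|3) = 1]

-1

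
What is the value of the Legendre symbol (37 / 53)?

1

(37 / 53)
  = (53 / 37)    [QR: 37 ≡ 1 mod 4, sign kept]
  = (16 / 37)    [53 ≡ 16 mod 37]
  = (1 / 37)    [37 ≡ 5 mod 8 ⇒ (2 / 37)^4 = +1]
  = 1    [(1 / 37) = 1]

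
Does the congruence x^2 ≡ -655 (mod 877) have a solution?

(-655/877)
  = (222/877)    [-655 ≡ 222 mod 877]
  = -(111/877)    [877 ≡ 5 mod 8 ⇒ (2/877) = -1]
  = -(877/111)    [QR: 877 ≡ 1 mod 4, sign kept]
  = -(100/111)    [877 ≡ 100 mod 111]
  = -(25/111)    [111 ≡ 7 mod 8 ⇒ (2/111)^2 = +1]
  = -(111/25)    [QR: 25 ≡ 1 mod 4, sign kept]
  = -(11/25)    [111 ≡ 11 mod 25]
  = -(25/11)    [QR: 25 ≡ 1 mod 4, sign kept]
  = -(3/11)    [25 ≡ 3 mod 11]
  = (11/3)    [QR: both ≡ 3 mod 4, sign flips]
  = (2/3)    [11 ≡ 2 mod 3]
  = -(1/3)    [3 ≡ 3 mod 8 ⇒ (2/3) = -1]
  = -1    [(1/3) = 1]
The Legendre symbol is -1, so x^2 ≡ -655 (mod 877) has no solution.

no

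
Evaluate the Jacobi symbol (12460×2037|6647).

By multiplicativity, (12460·2037|6647) = (12460|6647)·(2037|6647).
First factor (12460|6647):
Reduce the numerator: 12460 ≡ 5813 (mod 6647), so (12460|6647) = (5813|6647).
5813 ≡ 1 (mod 4), so quadratic reciprocity gives (5813|6647) = (6647|5813). Reduce: 6647 ≡ 834 (mod 5813). Now have (834|5813).
Factor out 2: 834 = 2·417. Since 5813 ≡ 5 (mod 8), (2|5813) = -1. Now have -(417|5813).
417 ≡ 1 (mod 4), so quadratic reciprocity gives (417|5813) = (5813|417). Reduce: 5813 ≡ 392 (mod 417). Now have -(392|417).
Factor out 2: 392 = 2^3·49. Since 417 ≡ 1 (mod 8), (2|417) = +1, and (2|417)^3 = +1. Now have -(49|417).
49 ≡ 1 (mod 4), so quadratic reciprocity gives (49|417) = (417|49). Reduce: 417 ≡ 25 (mod 49). Now have -(25|49).
25 ≡ 1 (mod 4), so quadratic reciprocity gives (25|49) = (49|25). Reduce: 49 ≡ 24 (mod 25). Now have -(24|25).
Factor out 2: 24 = 2^3·3. Since 25 ≡ 1 (mod 8), (2|25) = +1, and (2|25)^3 = +1. Now have -(3|25).
25 ≡ 1 (mod 4), so quadratic reciprocity gives (3|25) = (25|3). Reduce: 25 ≡ 1 (mod 3). Now have -(1|3).
(1|3) = 1. Collecting the sign factors: -1.
Second factor (2037|6647):
2037 ≡ 1 (mod 4), so quadratic reciprocity gives (2037|6647) = (6647|2037). Reduce: 6647 ≡ 536 (mod 2037). Now have (536|2037).
Factor out 2: 536 = 2^3·67. Since 2037 ≡ 5 (mod 8), (2|2037) = -1, and (2|2037)^3 = -1. Now have -(67|2037).
2037 ≡ 1 (mod 4), so quadratic reciprocity gives (67|2037) = (2037|67). Reduce: 2037 ≡ 27 (mod 67). Now have -(27|67).
Both 27 ≡ 3 and 67 ≡ 3 (mod 4), so reciprocity gives (27|67) = -(67|27). Reduce: 67 ≡ 13 (mod 27). Now have (13|27).
13 ≡ 1 (mod 4), so quadratic reciprocity gives (13|27) = (27|13). Reduce: 27 ≡ 1 (mod 13). Now have (1|13).
(1|13) = 1. Collecting the sign factors: 1.
Product: (-1)·(1) = -1.

-1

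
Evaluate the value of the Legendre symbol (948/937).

-1

(948/937)
  = (11/937)    [948 ≡ 11 mod 937]
  = (937/11)    [QR: 937 ≡ 1 mod 4, sign kept]
  = (2/11)    [937 ≡ 2 mod 11]
  = -(1/11)    [11 ≡ 3 mod 8 ⇒ (2/11) = -1]
  = -1    [(1/11) = 1]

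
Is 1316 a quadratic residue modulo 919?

no

(1316|919)
  = (397|919)    [1316 ≡ 397 mod 919]
  = (919|397)    [QR: 397 ≡ 1 mod 4, sign kept]
  = (125|397)    [919 ≡ 125 mod 397]
  = (397|125)    [QR: 125 ≡ 1 mod 4, sign kept]
  = (22|125)    [397 ≡ 22 mod 125]
  = -(11|125)    [125 ≡ 5 mod 8 ⇒ (2|125) = -1]
  = -(125|11)    [QR: 125 ≡ 1 mod 4, sign kept]
  = -(4|11)    [125 ≡ 4 mod 11]
  = -(1|11)    [11 ≡ 3 mod 8 ⇒ (2|11)^2 = +1]
  = -1    [(1|11) = 1]
(1316|919) = -1, and 919 is prime, so 1316 is not a quadratic residue mod 919.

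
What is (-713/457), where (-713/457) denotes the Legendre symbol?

1

(-713/457)
  = (713/457)    [457 ≡ 1 mod 4 ⇒ (-1/457) = +1]
  = (256/457)    [713 ≡ 256 mod 457]
  = (1/457)    [457 ≡ 1 mod 8 ⇒ (2/457)^8 = +1]
  = 1    [(1/457) = 1]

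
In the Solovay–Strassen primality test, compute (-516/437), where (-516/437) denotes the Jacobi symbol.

1

(-516/437)
  = (516/437)    [437 ≡ 1 mod 4 ⇒ (-1/437) = +1]
  = (79/437)    [516 ≡ 79 mod 437]
  = (437/79)    [QR: 437 ≡ 1 mod 4, sign kept]
  = (42/79)    [437 ≡ 42 mod 79]
  = (21/79)    [79 ≡ 7 mod 8 ⇒ (2/79) = +1]
  = (79/21)    [QR: 21 ≡ 1 mod 4, sign kept]
  = (16/21)    [79 ≡ 16 mod 21]
  = (1/21)    [21 ≡ 5 mod 8 ⇒ (2/21)^4 = +1]
  = 1    [(1/21) = 1]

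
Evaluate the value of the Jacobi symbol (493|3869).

1

(493|3869)
  = (3869|493)    [QR: 493 ≡ 1 mod 4, sign kept]
  = (418|493)    [3869 ≡ 418 mod 493]
  = -(209|493)    [493 ≡ 5 mod 8 ⇒ (2|493) = -1]
  = -(493|209)    [QR: 209 ≡ 1 mod 4, sign kept]
  = -(75|209)    [493 ≡ 75 mod 209]
  = -(209|75)    [QR: 209 ≡ 1 mod 4, sign kept]
  = -(59|75)    [209 ≡ 59 mod 75]
  = (75|59)    [QR: both ≡ 3 mod 4, sign flips]
  = (16|59)    [75 ≡ 16 mod 59]
  = (1|59)    [59 ≡ 3 mod 8 ⇒ (2|59)^4 = +1]
  = 1    [(1|59) = 1]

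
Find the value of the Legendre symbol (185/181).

1

(185/181)
  = (4/181)    [185 ≡ 4 mod 181]
  = (1/181)    [181 ≡ 5 mod 8 ⇒ (2/181)^2 = +1]
  = 1    [(1/181) = 1]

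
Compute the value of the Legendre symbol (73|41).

(73|41)
  = (32|41)    [73 ≡ 32 mod 41]
  = (1|41)    [41 ≡ 1 mod 8 ⇒ (2|41)^5 = +1]
  = 1    [(1|41) = 1]

1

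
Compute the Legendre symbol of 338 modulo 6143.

Factor out 2: 338 = 2·169. Since 6143 ≡ 7 (mod 8), (2/6143) = +1. Now have (169/6143).
169 ≡ 1 (mod 4), so quadratic reciprocity gives (169/6143) = (6143/169). Reduce: 6143 ≡ 59 (mod 169). Now have (59/169).
169 ≡ 1 (mod 4), so quadratic reciprocity gives (59/169) = (169/59). Reduce: 169 ≡ 51 (mod 59). Now have (51/59).
Both 51 ≡ 3 and 59 ≡ 3 (mod 4), so reciprocity gives (51/59) = -(59/51). Reduce: 59 ≡ 8 (mod 51). Now have -(8/51).
Factor out 2: 8 = 2^3. Since 51 ≡ 3 (mod 8), (2/51) = -1, and (2/51)^3 = -1. Now have (1/51).
(1/51) = 1. Collecting the sign factors: 1.

1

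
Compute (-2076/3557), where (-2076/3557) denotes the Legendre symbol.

1

Reduce the numerator: -2076 ≡ 1481 (mod 3557), so (-2076/3557) = (1481/3557).
1481 ≡ 1 (mod 4), so quadratic reciprocity gives (1481/3557) = (3557/1481). Reduce: 3557 ≡ 595 (mod 1481). Now have (595/1481).
1481 ≡ 1 (mod 4), so quadratic reciprocity gives (595/1481) = (1481/595). Reduce: 1481 ≡ 291 (mod 595). Now have (291/595).
Both 291 ≡ 3 and 595 ≡ 3 (mod 4), so reciprocity gives (291/595) = -(595/291). Reduce: 595 ≡ 13 (mod 291). Now have -(13/291).
13 ≡ 1 (mod 4), so quadratic reciprocity gives (13/291) = (291/13). Reduce: 291 ≡ 5 (mod 13). Now have -(5/13).
5 ≡ 1 (mod 4), so quadratic reciprocity gives (5/13) = (13/5). Reduce: 13 ≡ 3 (mod 5). Now have -(3/5).
5 ≡ 1 (mod 4), so quadratic reciprocity gives (3/5) = (5/3). Reduce: 5 ≡ 2 (mod 3). Now have -(2/3).
Factor out 2: 2 = 2. Since 3 ≡ 3 (mod 8), (2/3) = -1. Now have (1/3).
(1/3) = 1. Collecting the sign factors: 1.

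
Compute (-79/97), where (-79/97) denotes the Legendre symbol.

1

(-79/97)
  = (79/97)    [97 ≡ 1 mod 4 ⇒ (-1/97) = +1]
  = (97/79)    [QR: 97 ≡ 1 mod 4, sign kept]
  = (18/79)    [97 ≡ 18 mod 79]
  = (9/79)    [79 ≡ 7 mod 8 ⇒ (2/79) = +1]
  = (79/9)    [QR: 9 ≡ 1 mod 4, sign kept]
  = (7/9)    [79 ≡ 7 mod 9]
  = (9/7)    [QR: 9 ≡ 1 mod 4, sign kept]
  = (2/7)    [9 ≡ 2 mod 7]
  = (1/7)    [7 ≡ 7 mod 8 ⇒ (2/7) = +1]
  = 1    [(1/7) = 1]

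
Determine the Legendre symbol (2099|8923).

Both 2099 ≡ 3 and 8923 ≡ 3 (mod 4), so reciprocity gives (2099|8923) = -(8923|2099). Reduce: 8923 ≡ 527 (mod 2099). Now have -(527|2099).
Both 527 ≡ 3 and 2099 ≡ 3 (mod 4), so reciprocity gives (527|2099) = -(2099|527). Reduce: 2099 ≡ 518 (mod 527). Now have (518|527).
Factor out 2: 518 = 2·259. Since 527 ≡ 7 (mod 8), (2|527) = +1. Now have (259|527).
Both 259 ≡ 3 and 527 ≡ 3 (mod 4), so reciprocity gives (259|527) = -(527|259). Reduce: 527 ≡ 9 (mod 259). Now have -(9|259).
9 ≡ 1 (mod 4), so quadratic reciprocity gives (9|259) = (259|9). Reduce: 259 ≡ 7 (mod 9). Now have -(7|9).
9 ≡ 1 (mod 4), so quadratic reciprocity gives (7|9) = (9|7). Reduce: 9 ≡ 2 (mod 7). Now have -(2|7).
Factor out 2: 2 = 2. Since 7 ≡ 7 (mod 8), (2|7) = +1. Now have -(1|7).
(1|7) = 1. Collecting the sign factors: -1.

-1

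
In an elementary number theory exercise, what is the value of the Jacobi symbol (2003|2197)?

(2003|2197)
  = (2197|2003)    [QR: 2197 ≡ 1 mod 4, sign kept]
  = (194|2003)    [2197 ≡ 194 mod 2003]
  = -(97|2003)    [2003 ≡ 3 mod 8 ⇒ (2|2003) = -1]
  = -(2003|97)    [QR: 97 ≡ 1 mod 4, sign kept]
  = -(63|97)    [2003 ≡ 63 mod 97]
  = -(97|63)    [QR: 97 ≡ 1 mod 4, sign kept]
  = -(34|63)    [97 ≡ 34 mod 63]
  = -(17|63)    [63 ≡ 7 mod 8 ⇒ (2|63) = +1]
  = -(63|17)    [QR: 17 ≡ 1 mod 4, sign kept]
  = -(12|17)    [63 ≡ 12 mod 17]
  = -(3|17)    [17 ≡ 1 mod 8 ⇒ (2|17)^2 = +1]
  = -(17|3)    [QR: 17 ≡ 1 mod 4, sign kept]
  = -(2|3)    [17 ≡ 2 mod 3]
  = (1|3)    [3 ≡ 3 mod 8 ⇒ (2|3) = -1]
  = 1    [(1|3) = 1]

1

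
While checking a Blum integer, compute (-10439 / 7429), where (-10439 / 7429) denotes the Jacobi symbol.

1

Reduce the numerator: -10439 ≡ 4419 (mod 7429), so (-10439 / 7429) = (4419 / 7429).
7429 ≡ 1 (mod 4), so quadratic reciprocity gives (4419 / 7429) = (7429 / 4419). Reduce: 7429 ≡ 3010 (mod 4419). Now have (3010 / 4419).
Factor out 2: 3010 = 2·1505. Since 4419 ≡ 3 (mod 8), (2 / 4419) = -1. Now have -(1505 / 4419).
1505 ≡ 1 (mod 4), so quadratic reciprocity gives (1505 / 4419) = (4419 / 1505). Reduce: 4419 ≡ 1409 (mod 1505). Now have -(1409 / 1505).
1409 ≡ 1 (mod 4), so quadratic reciprocity gives (1409 / 1505) = (1505 / 1409). Reduce: 1505 ≡ 96 (mod 1409). Now have -(96 / 1409).
Factor out 2: 96 = 2^5·3. Since 1409 ≡ 1 (mod 8), (2 / 1409) = +1, and (2 / 1409)^5 = +1. Now have -(3 / 1409).
1409 ≡ 1 (mod 4), so quadratic reciprocity gives (3 / 1409) = (1409 / 3). Reduce: 1409 ≡ 2 (mod 3). Now have -(2 / 3).
Factor out 2: 2 = 2. Since 3 ≡ 3 (mod 8), (2 / 3) = -1. Now have (1 / 3).
(1 / 3) = 1. Collecting the sign factors: 1.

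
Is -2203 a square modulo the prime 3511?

(-2203/3511)
  = (1308/3511)    [-2203 ≡ 1308 mod 3511]
  = (327/3511)    [3511 ≡ 7 mod 8 ⇒ (2/3511)^2 = +1]
  = -(3511/327)    [QR: both ≡ 3 mod 4, sign flips]
  = -(241/327)    [3511 ≡ 241 mod 327]
  = -(327/241)    [QR: 241 ≡ 1 mod 4, sign kept]
  = -(86/241)    [327 ≡ 86 mod 241]
  = -(43/241)    [241 ≡ 1 mod 8 ⇒ (2/241) = +1]
  = -(241/43)    [QR: 241 ≡ 1 mod 4, sign kept]
  = -(26/43)    [241 ≡ 26 mod 43]
  = (13/43)    [43 ≡ 3 mod 8 ⇒ (2/43) = -1]
  = (43/13)    [QR: 13 ≡ 1 mod 4, sign kept]
  = (4/13)    [43 ≡ 4 mod 13]
  = (1/13)    [13 ≡ 5 mod 8 ⇒ (2/13)^2 = +1]
  = 1    [(1/13) = 1]
The Legendre symbol is 1, so x^2 ≡ -2203 (mod 3511) has solution.

yes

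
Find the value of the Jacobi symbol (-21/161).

(-21/161)
  = (140/161)    [-21 ≡ 140 mod 161]
  = (35/161)    [161 ≡ 1 mod 8 ⇒ (2/161)^2 = +1]
  = (161/35)    [QR: 161 ≡ 1 mod 4, sign kept]
  = (21/35)    [161 ≡ 21 mod 35]
  = (35/21)    [QR: 21 ≡ 1 mod 4, sign kept]
  = (14/21)    [35 ≡ 14 mod 21]
  = -(7/21)    [21 ≡ 5 mod 8 ⇒ (2/21) = -1]
  = -(21/7)    [QR: 21 ≡ 1 mod 4, sign kept]
  = -(0/7)    [21 ≡ 0 mod 7]
  = 0    [numerator 0, gcd > 1]

0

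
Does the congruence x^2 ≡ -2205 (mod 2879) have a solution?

no

(-2205|2879)
  = (674|2879)    [-2205 ≡ 674 mod 2879]
  = (337|2879)    [2879 ≡ 7 mod 8 ⇒ (2|2879) = +1]
  = (2879|337)    [QR: 337 ≡ 1 mod 4, sign kept]
  = (183|337)    [2879 ≡ 183 mod 337]
  = (337|183)    [QR: 337 ≡ 1 mod 4, sign kept]
  = (154|183)    [337 ≡ 154 mod 183]
  = (77|183)    [183 ≡ 7 mod 8 ⇒ (2|183) = +1]
  = (183|77)    [QR: 77 ≡ 1 mod 4, sign kept]
  = (29|77)    [183 ≡ 29 mod 77]
  = (77|29)    [QR: 29 ≡ 1 mod 4, sign kept]
  = (19|29)    [77 ≡ 19 mod 29]
  = (29|19)    [QR: 29 ≡ 1 mod 4, sign kept]
  = (10|19)    [29 ≡ 10 mod 19]
  = -(5|19)    [19 ≡ 3 mod 8 ⇒ (2|19) = -1]
  = -(19|5)    [QR: 5 ≡ 1 mod 4, sign kept]
  = -(4|5)    [19 ≡ 4 mod 5]
  = -(1|5)    [5 ≡ 5 mod 8 ⇒ (2|5)^2 = +1]
  = -1    [(1|5) = 1]
(-2205|2879) = -1, and 2879 is prime, so -2205 is not a quadratic residue mod 2879.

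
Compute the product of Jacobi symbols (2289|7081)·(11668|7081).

-1

By multiplicativity, (2289·11668|7081) = (2289|7081)·(11668|7081).
First factor (2289|7081):
(2289|7081)
  = (7081|2289)    [QR: 2289 ≡ 1 mod 4, sign kept]
  = (214|2289)    [7081 ≡ 214 mod 2289]
  = (107|2289)    [2289 ≡ 1 mod 8 ⇒ (2|2289) = +1]
  = (2289|107)    [QR: 2289 ≡ 1 mod 4, sign kept]
  = (42|107)    [2289 ≡ 42 mod 107]
  = -(21|107)    [107 ≡ 3 mod 8 ⇒ (2|107) = -1]
  = -(107|21)    [QR: 21 ≡ 1 mod 4, sign kept]
  = -(2|21)    [107 ≡ 2 mod 21]
  = (1|21)    [21 ≡ 5 mod 8 ⇒ (2|21) = -1]
  = 1    [(1|21) = 1]
Second factor (11668|7081):
(11668|7081)
  = (4587|7081)    [11668 ≡ 4587 mod 7081]
  = (7081|4587)    [QR: 7081 ≡ 1 mod 4, sign kept]
  = (2494|4587)    [7081 ≡ 2494 mod 4587]
  = -(1247|4587)    [4587 ≡ 3 mod 8 ⇒ (2|4587) = -1]
  = (4587|1247)    [QR: both ≡ 3 mod 4, sign flips]
  = (846|1247)    [4587 ≡ 846 mod 1247]
  = (423|1247)    [1247 ≡ 7 mod 8 ⇒ (2|1247) = +1]
  = -(1247|423)    [QR: both ≡ 3 mod 4, sign flips]
  = -(401|423)    [1247 ≡ 401 mod 423]
  = -(423|401)    [QR: 401 ≡ 1 mod 4, sign kept]
  = -(22|401)    [423 ≡ 22 mod 401]
  = -(11|401)    [401 ≡ 1 mod 8 ⇒ (2|401) = +1]
  = -(401|11)    [QR: 401 ≡ 1 mod 4, sign kept]
  = -(5|11)    [401 ≡ 5 mod 11]
  = -(11|5)    [QR: 5 ≡ 1 mod 4, sign kept]
  = -(1|5)    [11 ≡ 1 mod 5]
  = -1    [(1|5) = 1]
Product: (1)·(-1) = -1.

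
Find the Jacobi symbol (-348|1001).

(-348|1001)
  = (653|1001)    [-348 ≡ 653 mod 1001]
  = (1001|653)    [QR: 653 ≡ 1 mod 4, sign kept]
  = (348|653)    [1001 ≡ 348 mod 653]
  = (87|653)    [653 ≡ 5 mod 8 ⇒ (2|653)^2 = +1]
  = (653|87)    [QR: 653 ≡ 1 mod 4, sign kept]
  = (44|87)    [653 ≡ 44 mod 87]
  = (11|87)    [87 ≡ 7 mod 8 ⇒ (2|87)^2 = +1]
  = -(87|11)    [QR: both ≡ 3 mod 4, sign flips]
  = -(10|11)    [87 ≡ 10 mod 11]
  = (5|11)    [11 ≡ 3 mod 8 ⇒ (2|11) = -1]
  = (11|5)    [QR: 5 ≡ 1 mod 4, sign kept]
  = (1|5)    [11 ≡ 1 mod 5]
  = 1    [(1|5) = 1]

1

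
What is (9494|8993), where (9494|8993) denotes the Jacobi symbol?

(9494|8993)
  = (501|8993)    [9494 ≡ 501 mod 8993]
  = (8993|501)    [QR: 501 ≡ 1 mod 4, sign kept]
  = (476|501)    [8993 ≡ 476 mod 501]
  = (119|501)    [501 ≡ 5 mod 8 ⇒ (2|501)^2 = +1]
  = (501|119)    [QR: 501 ≡ 1 mod 4, sign kept]
  = (25|119)    [501 ≡ 25 mod 119]
  = (119|25)    [QR: 25 ≡ 1 mod 4, sign kept]
  = (19|25)    [119 ≡ 19 mod 25]
  = (25|19)    [QR: 25 ≡ 1 mod 4, sign kept]
  = (6|19)    [25 ≡ 6 mod 19]
  = -(3|19)    [19 ≡ 3 mod 8 ⇒ (2|19) = -1]
  = (19|3)    [QR: both ≡ 3 mod 4, sign flips]
  = (1|3)    [19 ≡ 1 mod 3]
  = 1    [(1|3) = 1]

1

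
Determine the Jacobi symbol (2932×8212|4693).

By multiplicativity, (2932·8212|4693) = (2932|4693)·(8212|4693).
First factor (2932|4693):
Factor out 2: 2932 = 2^2·733. Since 4693 ≡ 5 (mod 8), (2|4693) = -1, and (2|4693)^2 = +1. Now have (733|4693).
733 ≡ 1 (mod 4), so quadratic reciprocity gives (733|4693) = (4693|733). Reduce: 4693 ≡ 295 (mod 733). Now have (295|733).
733 ≡ 1 (mod 4), so quadratic reciprocity gives (295|733) = (733|295). Reduce: 733 ≡ 143 (mod 295). Now have (143|295).
Both 143 ≡ 3 and 295 ≡ 3 (mod 4), so reciprocity gives (143|295) = -(295|143). Reduce: 295 ≡ 9 (mod 143). Now have -(9|143).
9 ≡ 1 (mod 4), so quadratic reciprocity gives (9|143) = (143|9). Reduce: 143 ≡ 8 (mod 9). Now have -(8|9).
Factor out 2: 8 = 2^3. Since 9 ≡ 1 (mod 8), (2|9) = +1, and (2|9)^3 = +1. Now have -(1|9).
(1|9) = 1. Collecting the sign factors: -1.
Second factor (8212|4693):
Reduce the numerator: 8212 ≡ 3519 (mod 4693), so (8212|4693) = (3519|4693).
4693 ≡ 1 (mod 4), so quadratic reciprocity gives (3519|4693) = (4693|3519). Reduce: 4693 ≡ 1174 (mod 3519). Now have (1174|3519).
Factor out 2: 1174 = 2·587. Since 3519 ≡ 7 (mod 8), (2|3519) = +1. Now have (587|3519).
Both 587 ≡ 3 and 3519 ≡ 3 (mod 4), so reciprocity gives (587|3519) = -(3519|587). Reduce: 3519 ≡ 584 (mod 587). Now have -(584|587).
Factor out 2: 584 = 2^3·73. Since 587 ≡ 3 (mod 8), (2|587) = -1, and (2|587)^3 = -1. Now have (73|587).
73 ≡ 1 (mod 4), so quadratic reciprocity gives (73|587) = (587|73). Reduce: 587 ≡ 3 (mod 73). Now have (3|73).
73 ≡ 1 (mod 4), so quadratic reciprocity gives (3|73) = (73|3). Reduce: 73 ≡ 1 (mod 3). Now have (1|3).
(1|3) = 1. Collecting the sign factors: 1.
Product: (-1)·(1) = -1.

-1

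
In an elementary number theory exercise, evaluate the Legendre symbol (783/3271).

-1

(783/3271)
  = -(3271/783)    [QR: both ≡ 3 mod 4, sign flips]
  = -(139/783)    [3271 ≡ 139 mod 783]
  = (783/139)    [QR: both ≡ 3 mod 4, sign flips]
  = (88/139)    [783 ≡ 88 mod 139]
  = -(11/139)    [139 ≡ 3 mod 8 ⇒ (2/139)^3 = -1]
  = (139/11)    [QR: both ≡ 3 mod 4, sign flips]
  = (7/11)    [139 ≡ 7 mod 11]
  = -(11/7)    [QR: both ≡ 3 mod 4, sign flips]
  = -(4/7)    [11 ≡ 4 mod 7]
  = -(1/7)    [7 ≡ 7 mod 8 ⇒ (2/7)^2 = +1]
  = -1    [(1/7) = 1]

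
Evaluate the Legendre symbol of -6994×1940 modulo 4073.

By multiplicativity, (-6994·1940|4073) = (-6994|4073)·(1940|4073).
First factor (-6994|4073):
(-6994|4073)
  = (1152|4073)    [-6994 ≡ 1152 mod 4073]
  = (9|4073)    [4073 ≡ 1 mod 8 ⇒ (2|4073)^7 = +1]
  = (4073|9)    [QR: 9 ≡ 1 mod 4, sign kept]
  = (5|9)    [4073 ≡ 5 mod 9]
  = (9|5)    [QR: 5 ≡ 1 mod 4, sign kept]
  = (4|5)    [9 ≡ 4 mod 5]
  = (1|5)    [5 ≡ 5 mod 8 ⇒ (2|5)^2 = +1]
  = 1    [(1|5) = 1]
Second factor (1940|4073):
(1940|4073)
  = (485|4073)    [4073 ≡ 1 mod 8 ⇒ (2|4073)^2 = +1]
  = (4073|485)    [QR: 485 ≡ 1 mod 4, sign kept]
  = (193|485)    [4073 ≡ 193 mod 485]
  = (485|193)    [QR: 193 ≡ 1 mod 4, sign kept]
  = (99|193)    [485 ≡ 99 mod 193]
  = (193|99)    [QR: 193 ≡ 1 mod 4, sign kept]
  = (94|99)    [193 ≡ 94 mod 99]
  = -(47|99)    [99 ≡ 3 mod 8 ⇒ (2|99) = -1]
  = (99|47)    [QR: both ≡ 3 mod 4, sign flips]
  = (5|47)    [99 ≡ 5 mod 47]
  = (47|5)    [QR: 5 ≡ 1 mod 4, sign kept]
  = (2|5)    [47 ≡ 2 mod 5]
  = -(1|5)    [5 ≡ 5 mod 8 ⇒ (2|5) = -1]
  = -1    [(1|5) = 1]
Product: (1)·(-1) = -1.

-1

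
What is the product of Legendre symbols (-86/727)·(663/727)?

By multiplicativity, (-86·663/727) = (-86/727)·(663/727).
First factor (-86/727):
Reduce the numerator: -86 ≡ 641 (mod 727), so (-86/727) = (641/727).
641 ≡ 1 (mod 4), so quadratic reciprocity gives (641/727) = (727/641). Reduce: 727 ≡ 86 (mod 641). Now have (86/641).
Factor out 2: 86 = 2·43. Since 641 ≡ 1 (mod 8), (2/641) = +1. Now have (43/641).
641 ≡ 1 (mod 4), so quadratic reciprocity gives (43/641) = (641/43). Reduce: 641 ≡ 39 (mod 43). Now have (39/43).
Both 39 ≡ 3 and 43 ≡ 3 (mod 4), so reciprocity gives (39/43) = -(43/39). Reduce: 43 ≡ 4 (mod 39). Now have -(4/39).
Factor out 2: 4 = 2^2. Since 39 ≡ 7 (mod 8), (2/39) = +1, and (2/39)^2 = +1. Now have -(1/39).
(1/39) = 1. Collecting the sign factors: -1.
Second factor (663/727):
Both 663 ≡ 3 and 727 ≡ 3 (mod 4), so reciprocity gives (663/727) = -(727/663). Reduce: 727 ≡ 64 (mod 663). Now have -(64/663).
Factor out 2: 64 = 2^6. Since 663 ≡ 7 (mod 8), (2/663) = +1, and (2/663)^6 = +1. Now have -(1/663).
(1/663) = 1. Collecting the sign factors: -1.
Product: (-1)·(-1) = 1.

1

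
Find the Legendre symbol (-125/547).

1

(-125/547)
  = -(125/547)    [547 ≡ 3 mod 4 ⇒ (-1/547) = -1]
  = -(547/125)    [QR: 125 ≡ 1 mod 4, sign kept]
  = -(47/125)    [547 ≡ 47 mod 125]
  = -(125/47)    [QR: 125 ≡ 1 mod 4, sign kept]
  = -(31/47)    [125 ≡ 31 mod 47]
  = (47/31)    [QR: both ≡ 3 mod 4, sign flips]
  = (16/31)    [47 ≡ 16 mod 31]
  = (1/31)    [31 ≡ 7 mod 8 ⇒ (2/31)^4 = +1]
  = 1    [(1/31) = 1]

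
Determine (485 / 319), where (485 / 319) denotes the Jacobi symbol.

-1

Reduce the numerator: 485 ≡ 166 (mod 319), so (485 / 319) = (166 / 319).
Factor out 2: 166 = 2·83. Since 319 ≡ 7 (mod 8), (2 / 319) = +1. Now have (83 / 319).
Both 83 ≡ 3 and 319 ≡ 3 (mod 4), so reciprocity gives (83 / 319) = -(319 / 83). Reduce: 319 ≡ 70 (mod 83). Now have -(70 / 83).
Factor out 2: 70 = 2·35. Since 83 ≡ 3 (mod 8), (2 / 83) = -1. Now have (35 / 83).
Both 35 ≡ 3 and 83 ≡ 3 (mod 4), so reciprocity gives (35 / 83) = -(83 / 35). Reduce: 83 ≡ 13 (mod 35). Now have -(13 / 35).
13 ≡ 1 (mod 4), so quadratic reciprocity gives (13 / 35) = (35 / 13). Reduce: 35 ≡ 9 (mod 13). Now have -(9 / 13).
9 ≡ 1 (mod 4), so quadratic reciprocity gives (9 / 13) = (13 / 9). Reduce: 13 ≡ 4 (mod 9). Now have -(4 / 9).
Factor out 2: 4 = 2^2. Since 9 ≡ 1 (mod 8), (2 / 9) = +1, and (2 / 9)^2 = +1. Now have -(1 / 9).
(1 / 9) = 1. Collecting the sign factors: -1.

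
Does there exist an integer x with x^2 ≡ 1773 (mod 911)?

Reduce the numerator: 1773 ≡ 862 (mod 911), so (1773|911) = (862|911).
Factor out 2: 862 = 2·431. Since 911 ≡ 7 (mod 8), (2|911) = +1. Now have (431|911).
Both 431 ≡ 3 and 911 ≡ 3 (mod 4), so reciprocity gives (431|911) = -(911|431). Reduce: 911 ≡ 49 (mod 431). Now have -(49|431).
49 ≡ 1 (mod 4), so quadratic reciprocity gives (49|431) = (431|49). Reduce: 431 ≡ 39 (mod 49). Now have -(39|49).
49 ≡ 1 (mod 4), so quadratic reciprocity gives (39|49) = (49|39). Reduce: 49 ≡ 10 (mod 39). Now have -(10|39).
Factor out 2: 10 = 2·5. Since 39 ≡ 7 (mod 8), (2|39) = +1. Now have -(5|39).
5 ≡ 1 (mod 4), so quadratic reciprocity gives (5|39) = (39|5). Reduce: 39 ≡ 4 (mod 5). Now have -(4|5).
Factor out 2: 4 = 2^2. Since 5 ≡ 5 (mod 8), (2|5) = -1, and (2|5)^2 = +1. Now have -(1|5).
(1|5) = 1. Collecting the sign factors: -1.
The Legendre symbol is -1, so x^2 ≡ 1773 (mod 911) has no solution.

no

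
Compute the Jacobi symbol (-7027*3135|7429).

0

By multiplicativity, (-7027·3135|7429) = (-7027|7429)·(3135|7429).
First factor (-7027|7429):
Reduce the numerator: -7027 ≡ 402 (mod 7429), so (-7027|7429) = (402|7429).
Factor out 2: 402 = 2·201. Since 7429 ≡ 5 (mod 8), (2|7429) = -1. Now have -(201|7429).
201 ≡ 1 (mod 4), so quadratic reciprocity gives (201|7429) = (7429|201). Reduce: 7429 ≡ 193 (mod 201). Now have -(193|201).
193 ≡ 1 (mod 4), so quadratic reciprocity gives (193|201) = (201|193). Reduce: 201 ≡ 8 (mod 193). Now have -(8|193).
Factor out 2: 8 = 2^3. Since 193 ≡ 1 (mod 8), (2|193) = +1, and (2|193)^3 = +1. Now have -(1|193).
(1|193) = 1. Collecting the sign factors: -1.
Second factor (3135|7429):
7429 ≡ 1 (mod 4), so quadratic reciprocity gives (3135|7429) = (7429|3135). Reduce: 7429 ≡ 1159 (mod 3135). Now have (1159|3135).
Both 1159 ≡ 3 and 3135 ≡ 3 (mod 4), so reciprocity gives (1159|3135) = -(3135|1159). Reduce: 3135 ≡ 817 (mod 1159). Now have -(817|1159).
817 ≡ 1 (mod 4), so quadratic reciprocity gives (817|1159) = (1159|817). Reduce: 1159 ≡ 342 (mod 817). Now have -(342|817).
Factor out 2: 342 = 2·171. Since 817 ≡ 1 (mod 8), (2|817) = +1. Now have -(171|817).
817 ≡ 1 (mod 4), so quadratic reciprocity gives (171|817) = (817|171). Reduce: 817 ≡ 133 (mod 171). Now have -(133|171).
133 ≡ 1 (mod 4), so quadratic reciprocity gives (133|171) = (171|133). Reduce: 171 ≡ 38 (mod 133). Now have -(38|133).
Factor out 2: 38 = 2·19. Since 133 ≡ 5 (mod 8), (2|133) = -1. Now have (19|133).
133 ≡ 1 (mod 4), so quadratic reciprocity gives (19|133) = (133|19). Reduce: 133 ≡ 0 (mod 19). Now have (0|19).
The numerator is now 0 with denominator 19 > 1: the symbol is 0.
Product: (-1)·(0) = 0.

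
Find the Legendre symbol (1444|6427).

(1444|6427)
  = (361|6427)    [6427 ≡ 3 mod 8 ⇒ (2|6427)^2 = +1]
  = (6427|361)    [QR: 361 ≡ 1 mod 4, sign kept]
  = (290|361)    [6427 ≡ 290 mod 361]
  = (145|361)    [361 ≡ 1 mod 8 ⇒ (2|361) = +1]
  = (361|145)    [QR: 145 ≡ 1 mod 4, sign kept]
  = (71|145)    [361 ≡ 71 mod 145]
  = (145|71)    [QR: 145 ≡ 1 mod 4, sign kept]
  = (3|71)    [145 ≡ 3 mod 71]
  = -(71|3)    [QR: both ≡ 3 mod 4, sign flips]
  = -(2|3)    [71 ≡ 2 mod 3]
  = (1|3)    [3 ≡ 3 mod 8 ⇒ (2|3) = -1]
  = 1    [(1|3) = 1]

1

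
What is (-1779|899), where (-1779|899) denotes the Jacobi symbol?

Reduce the numerator: -1779 ≡ 19 (mod 899), so (-1779|899) = (19|899).
Both 19 ≡ 3 and 899 ≡ 3 (mod 4), so reciprocity gives (19|899) = -(899|19). Reduce: 899 ≡ 6 (mod 19). Now have -(6|19).
Factor out 2: 6 = 2·3. Since 19 ≡ 3 (mod 8), (2|19) = -1. Now have (3|19).
Both 3 ≡ 3 and 19 ≡ 3 (mod 4), so reciprocity gives (3|19) = -(19|3). Reduce: 19 ≡ 1 (mod 3). Now have -(1|3).
(1|3) = 1. Collecting the sign factors: -1.

-1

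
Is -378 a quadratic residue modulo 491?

no

(-378/491)
  = -(378/491)    [491 ≡ 3 mod 4 ⇒ (-1/491) = -1]
  = (189/491)    [491 ≡ 3 mod 8 ⇒ (2/491) = -1]
  = (491/189)    [QR: 189 ≡ 1 mod 4, sign kept]
  = (113/189)    [491 ≡ 113 mod 189]
  = (189/113)    [QR: 113 ≡ 1 mod 4, sign kept]
  = (76/113)    [189 ≡ 76 mod 113]
  = (19/113)    [113 ≡ 1 mod 8 ⇒ (2/113)^2 = +1]
  = (113/19)    [QR: 113 ≡ 1 mod 4, sign kept]
  = (18/19)    [113 ≡ 18 mod 19]
  = -(9/19)    [19 ≡ 3 mod 8 ⇒ (2/19) = -1]
  = -(19/9)    [QR: 9 ≡ 1 mod 4, sign kept]
  = -(1/9)    [19 ≡ 1 mod 9]
  = -1    [(1/9) = 1]
The Legendre symbol is -1, so x^2 ≡ -378 (mod 491) has no solution.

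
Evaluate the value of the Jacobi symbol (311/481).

-1

481 ≡ 1 (mod 4), so quadratic reciprocity gives (311/481) = (481/311). Reduce: 481 ≡ 170 (mod 311). Now have (170/311).
Factor out 2: 170 = 2·85. Since 311 ≡ 7 (mod 8), (2/311) = +1. Now have (85/311).
85 ≡ 1 (mod 4), so quadratic reciprocity gives (85/311) = (311/85). Reduce: 311 ≡ 56 (mod 85). Now have (56/85).
Factor out 2: 56 = 2^3·7. Since 85 ≡ 5 (mod 8), (2/85) = -1, and (2/85)^3 = -1. Now have -(7/85).
85 ≡ 1 (mod 4), so quadratic reciprocity gives (7/85) = (85/7). Reduce: 85 ≡ 1 (mod 7). Now have -(1/7).
(1/7) = 1. Collecting the sign factors: -1.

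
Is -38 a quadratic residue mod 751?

(-38|751)
  = (713|751)    [-38 ≡ 713 mod 751]
  = (751|713)    [QR: 713 ≡ 1 mod 4, sign kept]
  = (38|713)    [751 ≡ 38 mod 713]
  = (19|713)    [713 ≡ 1 mod 8 ⇒ (2|713) = +1]
  = (713|19)    [QR: 713 ≡ 1 mod 4, sign kept]
  = (10|19)    [713 ≡ 10 mod 19]
  = -(5|19)    [19 ≡ 3 mod 8 ⇒ (2|19) = -1]
  = -(19|5)    [QR: 5 ≡ 1 mod 4, sign kept]
  = -(4|5)    [19 ≡ 4 mod 5]
  = -(1|5)    [5 ≡ 5 mod 8 ⇒ (2|5)^2 = +1]
  = -1    [(1|5) = 1]
(-38|751) = -1, and 751 is prime, so -38 is not a quadratic residue mod 751.

no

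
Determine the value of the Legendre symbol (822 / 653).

1

(822 / 653)
  = (169 / 653)    [822 ≡ 169 mod 653]
  = (653 / 169)    [QR: 169 ≡ 1 mod 4, sign kept]
  = (146 / 169)    [653 ≡ 146 mod 169]
  = (73 / 169)    [169 ≡ 1 mod 8 ⇒ (2 / 169) = +1]
  = (169 / 73)    [QR: 73 ≡ 1 mod 4, sign kept]
  = (23 / 73)    [169 ≡ 23 mod 73]
  = (73 / 23)    [QR: 73 ≡ 1 mod 4, sign kept]
  = (4 / 23)    [73 ≡ 4 mod 23]
  = (1 / 23)    [23 ≡ 7 mod 8 ⇒ (2 / 23)^2 = +1]
  = 1    [(1 / 23) = 1]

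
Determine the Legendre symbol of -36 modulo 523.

Pull out -1: (-36/523) = (-1/523)·(36/523). Since 523 ≡ 3 (mod 4), (-1/523) = -1. Now have -(36/523).
Factor out 2: 36 = 2^2·9. Since 523 ≡ 3 (mod 8), (2/523) = -1, and (2/523)^2 = +1. Now have -(9/523).
9 ≡ 1 (mod 4), so quadratic reciprocity gives (9/523) = (523/9). Reduce: 523 ≡ 1 (mod 9). Now have -(1/9).
(1/9) = 1. Collecting the sign factors: -1.

-1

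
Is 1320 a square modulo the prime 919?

(1320|919)
  = (401|919)    [1320 ≡ 401 mod 919]
  = (919|401)    [QR: 401 ≡ 1 mod 4, sign kept]
  = (117|401)    [919 ≡ 117 mod 401]
  = (401|117)    [QR: 117 ≡ 1 mod 4, sign kept]
  = (50|117)    [401 ≡ 50 mod 117]
  = -(25|117)    [117 ≡ 5 mod 8 ⇒ (2|117) = -1]
  = -(117|25)    [QR: 25 ≡ 1 mod 4, sign kept]
  = -(17|25)    [117 ≡ 17 mod 25]
  = -(25|17)    [QR: 17 ≡ 1 mod 4, sign kept]
  = -(8|17)    [25 ≡ 8 mod 17]
  = -(1|17)    [17 ≡ 1 mod 8 ⇒ (2|17)^3 = +1]
  = -1    [(1|17) = 1]
(1320|919) = -1, and 919 is prime, so 1320 is not a quadratic residue mod 919.

no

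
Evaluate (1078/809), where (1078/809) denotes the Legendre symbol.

-1

Reduce the numerator: 1078 ≡ 269 (mod 809), so (1078/809) = (269/809).
269 ≡ 1 (mod 4), so quadratic reciprocity gives (269/809) = (809/269). Reduce: 809 ≡ 2 (mod 269). Now have (2/269).
Factor out 2: 2 = 2. Since 269 ≡ 5 (mod 8), (2/269) = -1. Now have -(1/269).
(1/269) = 1. Collecting the sign factors: -1.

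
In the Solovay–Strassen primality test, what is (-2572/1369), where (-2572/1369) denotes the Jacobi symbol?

1

(-2572/1369)
  = (166/1369)    [-2572 ≡ 166 mod 1369]
  = (83/1369)    [1369 ≡ 1 mod 8 ⇒ (2/1369) = +1]
  = (1369/83)    [QR: 1369 ≡ 1 mod 4, sign kept]
  = (41/83)    [1369 ≡ 41 mod 83]
  = (83/41)    [QR: 41 ≡ 1 mod 4, sign kept]
  = (1/41)    [83 ≡ 1 mod 41]
  = 1    [(1/41) = 1]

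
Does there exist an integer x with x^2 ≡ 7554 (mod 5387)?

Reduce the numerator: 7554 ≡ 2167 (mod 5387), so (7554/5387) = (2167/5387).
Both 2167 ≡ 3 and 5387 ≡ 3 (mod 4), so reciprocity gives (2167/5387) = -(5387/2167). Reduce: 5387 ≡ 1053 (mod 2167). Now have -(1053/2167).
1053 ≡ 1 (mod 4), so quadratic reciprocity gives (1053/2167) = (2167/1053). Reduce: 2167 ≡ 61 (mod 1053). Now have -(61/1053).
61 ≡ 1 (mod 4), so quadratic reciprocity gives (61/1053) = (1053/61). Reduce: 1053 ≡ 16 (mod 61). Now have -(16/61).
Factor out 2: 16 = 2^4. Since 61 ≡ 5 (mod 8), (2/61) = -1, and (2/61)^4 = +1. Now have -(1/61).
(1/61) = 1. Collecting the sign factors: -1.
(7554/5387) = -1, and 5387 is prime, so 7554 is not a quadratic residue mod 5387.

no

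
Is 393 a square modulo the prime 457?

yes

393 ≡ 1 (mod 4), so quadratic reciprocity gives (393/457) = (457/393). Reduce: 457 ≡ 64 (mod 393). Now have (64/393).
Factor out 2: 64 = 2^6. Since 393 ≡ 1 (mod 8), (2/393) = +1, and (2/393)^6 = +1. Now have (1/393).
(1/393) = 1. Collecting the sign factors: 1.
(393/457) = 1, and 457 is prime, so 393 is a quadratic residue mod 457.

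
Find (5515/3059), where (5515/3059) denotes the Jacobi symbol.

(5515/3059)
  = (2456/3059)    [5515 ≡ 2456 mod 3059]
  = -(307/3059)    [3059 ≡ 3 mod 8 ⇒ (2/3059)^3 = -1]
  = (3059/307)    [QR: both ≡ 3 mod 4, sign flips]
  = (296/307)    [3059 ≡ 296 mod 307]
  = -(37/307)    [307 ≡ 3 mod 8 ⇒ (2/307)^3 = -1]
  = -(307/37)    [QR: 37 ≡ 1 mod 4, sign kept]
  = -(11/37)    [307 ≡ 11 mod 37]
  = -(37/11)    [QR: 37 ≡ 1 mod 4, sign kept]
  = -(4/11)    [37 ≡ 4 mod 11]
  = -(1/11)    [11 ≡ 3 mod 8 ⇒ (2/11)^2 = +1]
  = -1    [(1/11) = 1]

-1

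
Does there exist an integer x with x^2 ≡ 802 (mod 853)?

no

Factor out 2: 802 = 2·401. Since 853 ≡ 5 (mod 8), (2/853) = -1. Now have -(401/853).
401 ≡ 1 (mod 4), so quadratic reciprocity gives (401/853) = (853/401). Reduce: 853 ≡ 51 (mod 401). Now have -(51/401).
401 ≡ 1 (mod 4), so quadratic reciprocity gives (51/401) = (401/51). Reduce: 401 ≡ 44 (mod 51). Now have -(44/51).
Factor out 2: 44 = 2^2·11. Since 51 ≡ 3 (mod 8), (2/51) = -1, and (2/51)^2 = +1. Now have -(11/51).
Both 11 ≡ 3 and 51 ≡ 3 (mod 4), so reciprocity gives (11/51) = -(51/11). Reduce: 51 ≡ 7 (mod 11). Now have (7/11).
Both 7 ≡ 3 and 11 ≡ 3 (mod 4), so reciprocity gives (7/11) = -(11/7). Reduce: 11 ≡ 4 (mod 7). Now have -(4/7).
Factor out 2: 4 = 2^2. Since 7 ≡ 7 (mod 8), (2/7) = +1, and (2/7)^2 = +1. Now have -(1/7).
(1/7) = 1. Collecting the sign factors: -1.
The Legendre symbol is -1, so x^2 ≡ 802 (mod 853) has no solution.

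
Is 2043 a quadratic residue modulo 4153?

(2043|4153)
  = (4153|2043)    [QR: 4153 ≡ 1 mod 4, sign kept]
  = (67|2043)    [4153 ≡ 67 mod 2043]
  = -(2043|67)    [QR: both ≡ 3 mod 4, sign flips]
  = -(33|67)    [2043 ≡ 33 mod 67]
  = -(67|33)    [QR: 33 ≡ 1 mod 4, sign kept]
  = -(1|33)    [67 ≡ 1 mod 33]
  = -1    [(1|33) = 1]
(2043|4153) = -1, and 4153 is prime, so 2043 is not a quadratic residue mod 4153.

no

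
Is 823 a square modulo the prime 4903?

yes

(823/4903)
  = -(4903/823)    [QR: both ≡ 3 mod 4, sign flips]
  = -(788/823)    [4903 ≡ 788 mod 823]
  = -(197/823)    [823 ≡ 7 mod 8 ⇒ (2/823)^2 = +1]
  = -(823/197)    [QR: 197 ≡ 1 mod 4, sign kept]
  = -(35/197)    [823 ≡ 35 mod 197]
  = -(197/35)    [QR: 197 ≡ 1 mod 4, sign kept]
  = -(22/35)    [197 ≡ 22 mod 35]
  = (11/35)    [35 ≡ 3 mod 8 ⇒ (2/35) = -1]
  = -(35/11)    [QR: both ≡ 3 mod 4, sign flips]
  = -(2/11)    [35 ≡ 2 mod 11]
  = (1/11)    [11 ≡ 3 mod 8 ⇒ (2/11) = -1]
  = 1    [(1/11) = 1]
The Legendre symbol is 1, so x^2 ≡ 823 (mod 4903) has solution.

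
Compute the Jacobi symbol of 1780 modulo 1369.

(1780/1369)
  = (411/1369)    [1780 ≡ 411 mod 1369]
  = (1369/411)    [QR: 1369 ≡ 1 mod 4, sign kept]
  = (136/411)    [1369 ≡ 136 mod 411]
  = -(17/411)    [411 ≡ 3 mod 8 ⇒ (2/411)^3 = -1]
  = -(411/17)    [QR: 17 ≡ 1 mod 4, sign kept]
  = -(3/17)    [411 ≡ 3 mod 17]
  = -(17/3)    [QR: 17 ≡ 1 mod 4, sign kept]
  = -(2/3)    [17 ≡ 2 mod 3]
  = (1/3)    [3 ≡ 3 mod 8 ⇒ (2/3) = -1]
  = 1    [(1/3) = 1]

1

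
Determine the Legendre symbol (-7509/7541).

-1

(-7509/7541)
  = (32/7541)    [-7509 ≡ 32 mod 7541]
  = -(1/7541)    [7541 ≡ 5 mod 8 ⇒ (2/7541)^5 = -1]
  = -1    [(1/7541) = 1]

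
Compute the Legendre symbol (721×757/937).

-1

By multiplicativity, (721·757/937) = (721/937)·(757/937).
First factor (721/937):
(721/937)
  = (937/721)    [QR: 721 ≡ 1 mod 4, sign kept]
  = (216/721)    [937 ≡ 216 mod 721]
  = (27/721)    [721 ≡ 1 mod 8 ⇒ (2/721)^3 = +1]
  = (721/27)    [QR: 721 ≡ 1 mod 4, sign kept]
  = (19/27)    [721 ≡ 19 mod 27]
  = -(27/19)    [QR: both ≡ 3 mod 4, sign flips]
  = -(8/19)    [27 ≡ 8 mod 19]
  = (1/19)    [19 ≡ 3 mod 8 ⇒ (2/19)^3 = -1]
  = 1    [(1/19) = 1]
Second factor (757/937):
(757/937)
  = (937/757)    [QR: 757 ≡ 1 mod 4, sign kept]
  = (180/757)    [937 ≡ 180 mod 757]
  = (45/757)    [757 ≡ 5 mod 8 ⇒ (2/757)^2 = +1]
  = (757/45)    [QR: 45 ≡ 1 mod 4, sign kept]
  = (37/45)    [757 ≡ 37 mod 45]
  = (45/37)    [QR: 37 ≡ 1 mod 4, sign kept]
  = (8/37)    [45 ≡ 8 mod 37]
  = -(1/37)    [37 ≡ 5 mod 8 ⇒ (2/37)^3 = -1]
  = -1    [(1/37) = 1]
Product: (1)·(-1) = -1.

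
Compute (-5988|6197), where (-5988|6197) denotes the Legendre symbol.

-1

(-5988|6197)
  = (209|6197)    [-5988 ≡ 209 mod 6197]
  = (6197|209)    [QR: 209 ≡ 1 mod 4, sign kept]
  = (136|209)    [6197 ≡ 136 mod 209]
  = (17|209)    [209 ≡ 1 mod 8 ⇒ (2|209)^3 = +1]
  = (209|17)    [QR: 17 ≡ 1 mod 4, sign kept]
  = (5|17)    [209 ≡ 5 mod 17]
  = (17|5)    [QR: 5 ≡ 1 mod 4, sign kept]
  = (2|5)    [17 ≡ 2 mod 5]
  = -(1|5)    [5 ≡ 5 mod 8 ⇒ (2|5) = -1]
  = -1    [(1|5) = 1]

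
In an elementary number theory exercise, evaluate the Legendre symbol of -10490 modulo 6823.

(-10490/6823)
  = -(10490/6823)    [6823 ≡ 3 mod 4 ⇒ (-1/6823) = -1]
  = -(3667/6823)    [10490 ≡ 3667 mod 6823]
  = (6823/3667)    [QR: both ≡ 3 mod 4, sign flips]
  = (3156/3667)    [6823 ≡ 3156 mod 3667]
  = (789/3667)    [3667 ≡ 3 mod 8 ⇒ (2/3667)^2 = +1]
  = (3667/789)    [QR: 789 ≡ 1 mod 4, sign kept]
  = (511/789)    [3667 ≡ 511 mod 789]
  = (789/511)    [QR: 789 ≡ 1 mod 4, sign kept]
  = (278/511)    [789 ≡ 278 mod 511]
  = (139/511)    [511 ≡ 7 mod 8 ⇒ (2/511) = +1]
  = -(511/139)    [QR: both ≡ 3 mod 4, sign flips]
  = -(94/139)    [511 ≡ 94 mod 139]
  = (47/139)    [139 ≡ 3 mod 8 ⇒ (2/139) = -1]
  = -(139/47)    [QR: both ≡ 3 mod 4, sign flips]
  = -(45/47)    [139 ≡ 45 mod 47]
  = -(47/45)    [QR: 45 ≡ 1 mod 4, sign kept]
  = -(2/45)    [47 ≡ 2 mod 45]
  = (1/45)    [45 ≡ 5 mod 8 ⇒ (2/45) = -1]
  = 1    [(1/45) = 1]

1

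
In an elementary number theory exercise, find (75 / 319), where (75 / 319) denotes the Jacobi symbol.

Both 75 ≡ 3 and 319 ≡ 3 (mod 4), so reciprocity gives (75 / 319) = -(319 / 75). Reduce: 319 ≡ 19 (mod 75). Now have -(19 / 75).
Both 19 ≡ 3 and 75 ≡ 3 (mod 4), so reciprocity gives (19 / 75) = -(75 / 19). Reduce: 75 ≡ 18 (mod 19). Now have (18 / 19).
Factor out 2: 18 = 2·9. Since 19 ≡ 3 (mod 8), (2 / 19) = -1. Now have -(9 / 19).
9 ≡ 1 (mod 4), so quadratic reciprocity gives (9 / 19) = (19 / 9). Reduce: 19 ≡ 1 (mod 9). Now have -(1 / 9).
(1 / 9) = 1. Collecting the sign factors: -1.

-1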